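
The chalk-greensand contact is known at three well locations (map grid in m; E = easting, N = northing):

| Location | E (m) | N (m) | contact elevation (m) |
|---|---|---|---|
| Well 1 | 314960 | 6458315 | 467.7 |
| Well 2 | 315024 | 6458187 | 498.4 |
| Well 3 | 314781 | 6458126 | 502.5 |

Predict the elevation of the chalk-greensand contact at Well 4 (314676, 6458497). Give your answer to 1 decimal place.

Let the plane be z = a·E + b·N + c.
Well 2−Well 1: 64a − 128b = 30.7;  Well 3−Well 1: −179a − 189b = 34.8.
Solving gives a = 0.038502628, b = −0.220592436.
Then c = 467.7 − a·314960 − b·6458315 = 1412996.35.
At (314676, 6458497): z = 12115.9 − 1424695.6 + 1412996.35 = 416.6 m.

416.6 m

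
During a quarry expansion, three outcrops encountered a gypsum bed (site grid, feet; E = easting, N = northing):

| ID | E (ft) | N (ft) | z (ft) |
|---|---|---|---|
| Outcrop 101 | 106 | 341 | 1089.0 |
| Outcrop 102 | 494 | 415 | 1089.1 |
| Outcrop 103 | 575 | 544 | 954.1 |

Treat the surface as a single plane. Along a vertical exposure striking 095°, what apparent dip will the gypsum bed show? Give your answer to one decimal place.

18.3°

Two edge vectors: Outcrop 101→Outcrop 102 = (388, 74, 0.1), Outcrop 101→Outcrop 103 = (469, 203, -134.9).
Normal n = (Outcrop 101→Outcrop 102) × (Outcrop 101→Outcrop 103) = (-10002.9, 52388.1, 44058).
So ∂z/∂E = −n_x/n_z = 0.22704 and ∂z/∂N = −n_y/n_z = −1.18907.
Unit vector along 095° is (sin 95°, cos 95°) = (0.9962, -0.0872).
Slope in that direction = a·(0.9962) + b·(-0.0872) = 0.32981.
Apparent dip = arctan|0.32981| = 18.3° (true dip is 50.4°, so apparent ≤ true as expected).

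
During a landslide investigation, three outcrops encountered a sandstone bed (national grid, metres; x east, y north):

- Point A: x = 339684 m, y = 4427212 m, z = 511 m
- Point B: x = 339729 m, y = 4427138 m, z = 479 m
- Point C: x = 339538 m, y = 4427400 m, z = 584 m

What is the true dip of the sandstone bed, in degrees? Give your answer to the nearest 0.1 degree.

Let the plane be z = a·x + b·y + c.
Point B−Point A: 45a − 74b = −32;  Point C−Point A: −146a + 188b = 73.
Solving gives a = 0.26195, b = 0.59172.
Gradient magnitude |∇z| = √(a² + b²) = √(0.06862 + 0.35014) = 0.64711.
True dip = arctan(0.64711) = 32.9°, dipping toward SSW (azimuth ≈ 204°).

32.9°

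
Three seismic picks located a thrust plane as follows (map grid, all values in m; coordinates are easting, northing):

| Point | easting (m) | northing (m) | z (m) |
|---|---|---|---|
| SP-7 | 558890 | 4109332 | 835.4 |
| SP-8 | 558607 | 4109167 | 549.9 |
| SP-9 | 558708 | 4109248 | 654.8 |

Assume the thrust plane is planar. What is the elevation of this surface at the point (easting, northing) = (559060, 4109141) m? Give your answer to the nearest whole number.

967 m

Two edge vectors: SP-7→SP-8 = (-283, -165, -285.5), SP-7→SP-9 = (-182, -84, -180.6).
Normal n = (SP-7→SP-8) × (SP-7→SP-9) = (5817, 851.2, -6258).
So ∂z/∂easting = −n_x/n_z = 0.92953020 and ∂z/∂northing = −n_y/n_z = 0.13601790.
Intercept c from SP-7: 835.4 − 519505.13 − 558942.70 = −1077612.43.
At (559060, 4109141): z = 519663.2 + 558916.7 − 1077612.43 = 967.4 m.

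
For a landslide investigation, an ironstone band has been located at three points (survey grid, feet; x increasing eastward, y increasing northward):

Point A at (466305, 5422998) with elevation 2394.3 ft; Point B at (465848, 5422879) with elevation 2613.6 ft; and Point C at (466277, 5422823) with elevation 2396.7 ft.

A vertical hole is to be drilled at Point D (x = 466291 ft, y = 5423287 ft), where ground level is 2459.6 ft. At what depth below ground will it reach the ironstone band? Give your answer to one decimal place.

39.3 ft

Let the plane be z = a·x + b·y + c.
Point B−Point A: −457a − 119b = 219.3;  Point C−Point A: −28a − 175b = 2.4.
Solving gives a = −0.497004293, b = 0.065806401.
Then c = 2394.3 − a·466305 − b·5422998 = −122718.09.
At (466291, 5423287): z_contact = −231748.63 + 356887.00 − 122718.09 = 2420.28 ft.
Depth below ground = 2459.6 − 2420.28 = 39.3 ft.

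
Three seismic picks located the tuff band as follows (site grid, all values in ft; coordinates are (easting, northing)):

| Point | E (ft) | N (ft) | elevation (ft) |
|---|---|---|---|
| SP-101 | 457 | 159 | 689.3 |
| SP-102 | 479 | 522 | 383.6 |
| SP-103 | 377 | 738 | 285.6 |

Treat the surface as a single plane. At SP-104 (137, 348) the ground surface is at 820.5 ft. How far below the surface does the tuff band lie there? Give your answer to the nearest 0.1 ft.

48.7 ft

Two edge vectors: SP-101→SP-102 = (22, 363, -305.7), SP-101→SP-103 = (-80, 579, -403.7).
Normal n = (SP-101→SP-102) × (SP-101→SP-103) = (30457.2, 33337.4, 41778).
So ∂z/∂E = −n_x/n_z = −0.72902 and ∂z/∂N = −n_y/n_z = −0.79797.
Intercept c from SP-101: 689.3 + 333.16 + 126.88 = 1149.34.
At (137, 348): z_contact = −99.88 − 277.69 + 1149.34 = 771.77 ft.
Depth below ground = 820.5 − 771.77 = 48.7 ft.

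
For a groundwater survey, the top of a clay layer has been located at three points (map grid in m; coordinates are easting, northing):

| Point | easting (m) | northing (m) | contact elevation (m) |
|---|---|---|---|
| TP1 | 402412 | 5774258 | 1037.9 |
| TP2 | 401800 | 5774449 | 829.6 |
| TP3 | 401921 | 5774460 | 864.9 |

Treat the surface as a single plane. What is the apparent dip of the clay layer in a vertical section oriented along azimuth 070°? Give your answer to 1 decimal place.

13.7°

Let the plane be z = a·easting + b·northing + c.
TP2−TP1: −612a + 191b = −208.3;  TP3−TP1: −491a + 202b = −173.
Solving gives a = 0.30270, b = −0.12065.
Unit vector along 070° is (sin 70°, cos 70°) = (0.9397, 0.3420).
Slope in that direction = a·(0.9397) + b·(0.3420) = 0.24318.
Apparent dip = arctan|0.24318| = 13.7° (true dip is 18.0°, so apparent ≤ true as expected).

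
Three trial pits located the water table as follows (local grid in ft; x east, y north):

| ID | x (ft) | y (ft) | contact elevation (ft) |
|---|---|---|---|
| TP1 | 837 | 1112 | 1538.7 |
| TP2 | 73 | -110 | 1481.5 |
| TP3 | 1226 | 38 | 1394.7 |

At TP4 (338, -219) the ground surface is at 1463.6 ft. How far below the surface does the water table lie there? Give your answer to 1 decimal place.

16.6 ft

Two edge vectors: TP1→TP2 = (-764, -1222, -57.2), TP1→TP3 = (389, -1074, -144).
Normal n = (TP1→TP2) × (TP1→TP3) = (114535.2, -132266.8, 1295894).
So ∂z/∂x = −n_x/n_z = −0.088383 and ∂z/∂y = −n_y/n_z = 0.102066.
Intercept c from TP1: 1538.7 + 73.98 − 113.50 = 1499.18.
At (338, -219): z_contact = −29.87 − 22.35 + 1499.18 = 1446.95 ft.
Depth below ground = 1463.6 − 1446.95 = 16.6 ft.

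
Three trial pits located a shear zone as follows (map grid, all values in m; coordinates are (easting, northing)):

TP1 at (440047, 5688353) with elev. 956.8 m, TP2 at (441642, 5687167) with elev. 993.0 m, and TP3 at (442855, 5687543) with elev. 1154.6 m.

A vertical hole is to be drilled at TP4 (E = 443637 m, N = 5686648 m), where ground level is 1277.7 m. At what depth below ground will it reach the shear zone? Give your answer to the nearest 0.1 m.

138.2 m

Let the plane be z = a·E + b·N + c.
TP2−TP1: 1595a − 1186b = 36.2;  TP3−TP1: 2808a − 810b = 197.8.
Solving gives a = 0.100704005, b = 0.104909686.
Then c = 956.8 − a·440047 − b·5688353 = −640121.02.
At (443637, 5686648): z_contact = 44676.02 + 596584.46 − 640121.02 = 1139.46 m.
Depth below ground = 1277.7 − 1139.46 = 138.2 m.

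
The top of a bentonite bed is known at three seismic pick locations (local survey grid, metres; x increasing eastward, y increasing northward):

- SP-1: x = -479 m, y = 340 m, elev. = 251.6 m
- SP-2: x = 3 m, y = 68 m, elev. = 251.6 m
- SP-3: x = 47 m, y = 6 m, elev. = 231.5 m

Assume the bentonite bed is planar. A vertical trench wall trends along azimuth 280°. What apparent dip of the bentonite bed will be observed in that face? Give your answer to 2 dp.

Two edge vectors: SP-1→SP-2 = (482, -272, 0), SP-1→SP-3 = (526, -334, -20.1).
Normal n = (SP-1→SP-2) × (SP-1→SP-3) = (5467.2, 9688.2, -17916).
So ∂z/∂x = −n_x/n_z = 0.30516 and ∂z/∂y = −n_y/n_z = 0.54076.
Unit vector along 280° is (sin 280°, cos 280°) = (-0.9848, 0.1736).
Slope in that direction = a·(-0.9848) + b·(0.1736) = −0.20662.
Apparent dip = arctan|0.20662| = 11.67° (true dip is 31.8°, so apparent ≤ true as expected).

11.67°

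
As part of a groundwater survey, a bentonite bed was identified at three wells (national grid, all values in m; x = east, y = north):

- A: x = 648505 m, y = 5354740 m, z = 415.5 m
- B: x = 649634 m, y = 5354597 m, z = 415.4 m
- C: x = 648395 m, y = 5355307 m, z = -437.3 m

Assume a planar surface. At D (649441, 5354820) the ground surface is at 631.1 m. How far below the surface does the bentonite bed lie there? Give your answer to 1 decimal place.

521.8 m

Two edge vectors: A→B = (1129, -143, -0.1), A→C = (-110, 567, -852.8).
Normal n = (A→B) × (A→C) = (122007.1, 962822.2, 624413).
So ∂z/∂x = −n_x/n_z = −0.195394875 and ∂z/∂y = −n_y/n_z = −1.541963732.
Intercept c from A: 415.5 + 126714.55 + 8256814.88 = 8383944.93.
At (649441, 5354820): z_contact = −126897.44 − 8256938.23 + 8383944.93 = 109.25 m.
Depth below ground = 631.1 − 109.25 = 521.8 m.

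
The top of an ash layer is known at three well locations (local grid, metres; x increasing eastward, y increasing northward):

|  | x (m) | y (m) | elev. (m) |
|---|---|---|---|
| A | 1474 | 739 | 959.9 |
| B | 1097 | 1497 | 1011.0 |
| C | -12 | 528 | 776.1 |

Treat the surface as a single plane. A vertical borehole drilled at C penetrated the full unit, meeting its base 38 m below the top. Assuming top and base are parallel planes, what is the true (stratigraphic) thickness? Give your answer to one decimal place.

37.5 m

Let the plane be z = a·x + b·y + c.
B−A: −377a + 758b = 51.1;  C−A: −1486a − 211b = −183.8.
Solving gives a = 0.10659, b = 0.12043.
|∇z| = √(a²+b²) = 0.16082, so dip δ = arctan(0.16082) = 9.14°.
True thickness = vertical thickness × cos δ = 38 × cos 9.14° = 37.5 m.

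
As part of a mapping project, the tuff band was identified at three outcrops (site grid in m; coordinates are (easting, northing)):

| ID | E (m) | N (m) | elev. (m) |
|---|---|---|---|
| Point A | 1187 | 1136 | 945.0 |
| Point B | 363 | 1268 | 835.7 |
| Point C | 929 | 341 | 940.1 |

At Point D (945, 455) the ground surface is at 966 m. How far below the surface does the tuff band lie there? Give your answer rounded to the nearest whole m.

28 m

Let the plane be z = a·E + b·N + c.
Point B−Point A: −824a + 132b = −109.3;  Point C−Point A: −258a − 795b = −4.9.
Solving gives a = 0.12703, b = −0.03506.
Then c = 945 − a·1187 − b·1136 = 834.05.
At (945, 455): z_contact = 120.0 − 16.0 + 834.05 = 938.1 m.
Depth below ground = 966 − 938.1 = 28 m.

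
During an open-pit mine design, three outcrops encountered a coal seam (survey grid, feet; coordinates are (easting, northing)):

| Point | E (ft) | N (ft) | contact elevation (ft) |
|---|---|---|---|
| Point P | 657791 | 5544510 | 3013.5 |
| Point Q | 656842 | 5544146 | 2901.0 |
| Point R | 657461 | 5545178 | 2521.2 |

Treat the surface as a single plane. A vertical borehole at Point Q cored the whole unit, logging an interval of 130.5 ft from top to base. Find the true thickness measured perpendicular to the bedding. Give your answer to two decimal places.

108.79 ft

Two edge vectors: Point P→Point Q = (-949, -364, -112.5), Point P→Point R = (-330, 668, -492.3).
Normal n = (Point P→Point Q) × (Point P→Point R) = (254347.2, -430067.7, -754052).
So ∂z/∂E = −n_x/n_z = 0.33731 and ∂z/∂N = −n_y/n_z = −0.57034.
|∇z| = √(a²+b²) = 0.66262, so dip δ = arctan(0.66262) = 33.53°.
True thickness = vertical thickness × cos δ = 130.5 × cos 33.53° = 108.79 ft.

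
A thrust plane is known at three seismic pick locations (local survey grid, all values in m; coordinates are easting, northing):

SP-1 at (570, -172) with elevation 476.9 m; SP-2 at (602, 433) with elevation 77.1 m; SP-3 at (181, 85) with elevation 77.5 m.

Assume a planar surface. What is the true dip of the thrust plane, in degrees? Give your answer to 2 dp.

41.86°

Let the plane be z = a·easting + b·northing + c.
SP-2−SP-1: 32a + 605b = −399.8;  SP-3−SP-1: −389a + 257b = −399.4.
Solving gives a = 0.57022, b = −0.69099.
Gradient magnitude |∇z| = √(a² + b²) = √(0.32515 + 0.47746) = 0.89589.
True dip = arctan(0.89589) = 41.86°, dipping toward NW (azimuth ≈ 320°).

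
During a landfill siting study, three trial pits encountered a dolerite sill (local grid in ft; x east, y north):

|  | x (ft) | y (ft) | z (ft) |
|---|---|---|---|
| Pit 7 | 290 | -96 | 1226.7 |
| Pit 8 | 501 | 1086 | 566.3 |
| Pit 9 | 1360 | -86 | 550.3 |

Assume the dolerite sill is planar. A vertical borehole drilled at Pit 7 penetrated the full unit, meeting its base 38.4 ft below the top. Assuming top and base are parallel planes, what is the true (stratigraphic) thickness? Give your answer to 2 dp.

Two edge vectors: Pit 7→Pit 8 = (211, 1182, -660.4), Pit 7→Pit 9 = (1070, 10, -676.4).
Normal n = (Pit 7→Pit 8) × (Pit 7→Pit 9) = (-792900.8, -563907.6, -1262630).
So ∂z/∂x = −n_x/n_z = −0.62798 and ∂z/∂y = −n_y/n_z = −0.44661.
|∇z| = √(a²+b²) = 0.77060, so dip δ = arctan(0.77060) = 37.62°.
True thickness = vertical thickness × cos δ = 38.4 × cos 37.62° = 30.42 ft.

30.42 ft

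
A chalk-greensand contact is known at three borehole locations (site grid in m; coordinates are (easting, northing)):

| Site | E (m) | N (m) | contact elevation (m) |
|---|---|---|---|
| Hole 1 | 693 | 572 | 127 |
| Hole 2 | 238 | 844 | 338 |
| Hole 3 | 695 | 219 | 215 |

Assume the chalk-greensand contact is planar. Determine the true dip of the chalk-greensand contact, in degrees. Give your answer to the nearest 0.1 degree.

Two edge vectors: Hole 1→Hole 2 = (-455, 272, 211), Hole 1→Hole 3 = (2, -353, 88).
Normal n = (Hole 1→Hole 2) × (Hole 1→Hole 3) = (98419, 40462, 160071).
So ∂z/∂E = −n_x/n_z = −0.61485 and ∂z/∂N = −n_y/n_z = −0.25278.
Gradient magnitude |∇z| = √(a² + b²) = √(0.37804 + 0.06390) = 0.66478.
True dip = arctan(0.66478) = 33.6°, dipping toward ENE (azimuth ≈ 068°).

33.6°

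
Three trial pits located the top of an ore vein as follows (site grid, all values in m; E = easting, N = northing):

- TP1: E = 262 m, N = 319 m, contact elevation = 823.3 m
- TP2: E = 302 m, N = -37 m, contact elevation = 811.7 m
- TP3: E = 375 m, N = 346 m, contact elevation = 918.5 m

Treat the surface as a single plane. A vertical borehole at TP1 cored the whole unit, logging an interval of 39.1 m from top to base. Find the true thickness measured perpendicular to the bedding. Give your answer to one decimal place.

30.2 m

Two edge vectors: TP1→TP2 = (40, -356, -11.6), TP1→TP3 = (113, 27, 95.2).
Normal n = (TP1→TP2) × (TP1→TP3) = (-33578, -5118.8, 41308).
So ∂z/∂E = −n_x/n_z = 0.81287 and ∂z/∂N = −n_y/n_z = 0.12392.
|∇z| = √(a²+b²) = 0.82226, so dip δ = arctan(0.82226) = 39.43°.
True thickness = vertical thickness × cos δ = 39.1 × cos 39.43° = 30.2 m.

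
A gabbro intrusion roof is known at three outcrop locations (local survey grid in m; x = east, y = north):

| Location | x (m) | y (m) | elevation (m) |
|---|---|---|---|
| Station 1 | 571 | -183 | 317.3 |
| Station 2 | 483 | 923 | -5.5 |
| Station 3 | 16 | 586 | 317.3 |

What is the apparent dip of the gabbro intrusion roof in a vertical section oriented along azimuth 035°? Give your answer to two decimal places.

27.90°

Two edge vectors: Station 1→Station 2 = (-88, 1106, -322.8), Station 1→Station 3 = (-555, 769, 0).
Normal n = (Station 1→Station 2) × (Station 1→Station 3) = (248233.2, 179154, 546158).
So ∂z/∂x = −n_x/n_z = −0.45451 and ∂z/∂y = −n_y/n_z = −0.32803.
Unit vector along 035° is (sin 35°, cos 35°) = (0.5736, 0.8192).
Slope in that direction = a·(0.5736) + b·(0.8192) = −0.52940.
Apparent dip = arctan|0.52940| = 27.90° (true dip is 29.3°, so apparent ≤ true as expected).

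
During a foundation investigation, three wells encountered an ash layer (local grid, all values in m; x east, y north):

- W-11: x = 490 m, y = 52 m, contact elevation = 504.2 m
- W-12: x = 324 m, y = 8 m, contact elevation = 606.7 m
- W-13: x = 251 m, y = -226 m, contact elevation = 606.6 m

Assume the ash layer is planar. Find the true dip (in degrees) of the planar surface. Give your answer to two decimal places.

35.20°

Let the plane be z = a·x + b·y + c.
W-12−W-11: −166a − 44b = 102.5;  W-13−W-11: −239a − 278b = 102.4.
Solving gives a = −0.67325, b = 0.21046.
Gradient magnitude |∇z| = √(a² + b²) = √(0.45327 + 0.04429) = 0.70538.
True dip = arctan(0.70538) = 35.20°, dipping toward ESE (azimuth ≈ 107°).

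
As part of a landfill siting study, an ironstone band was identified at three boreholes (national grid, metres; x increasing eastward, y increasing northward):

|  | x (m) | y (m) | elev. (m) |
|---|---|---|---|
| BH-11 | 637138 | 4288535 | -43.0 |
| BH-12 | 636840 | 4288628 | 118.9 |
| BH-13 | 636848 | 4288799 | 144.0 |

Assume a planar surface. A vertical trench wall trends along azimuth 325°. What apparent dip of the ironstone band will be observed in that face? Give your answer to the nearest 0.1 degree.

22.8°

Let the plane be z = a·x + b·y + c.
BH-12−BH-11: −298a + 93b = 161.9;  BH-13−BH-11: −290a + 264b = 187.
Solving gives a = −0.49032, b = 0.16972.
Unit vector along 325° is (sin 325°, cos 325°) = (-0.5736, 0.8192).
Slope in that direction = a·(-0.5736) + b·(0.8192) = 0.42027.
Apparent dip = arctan|0.42027| = 22.8° (true dip is 27.4°, so apparent ≤ true as expected).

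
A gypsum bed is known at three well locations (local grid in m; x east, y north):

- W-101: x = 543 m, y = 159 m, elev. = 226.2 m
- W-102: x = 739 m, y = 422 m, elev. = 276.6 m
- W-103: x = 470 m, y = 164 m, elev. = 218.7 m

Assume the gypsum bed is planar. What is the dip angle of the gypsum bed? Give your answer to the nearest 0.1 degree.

Two edge vectors: W-101→W-102 = (196, 263, 50.4), W-101→W-103 = (-73, 5, -7.5).
Normal n = (W-101→W-102) × (W-101→W-103) = (-2224.5, -2209.2, 20179).
So ∂z/∂x = −n_x/n_z = 0.11024 and ∂z/∂y = −n_y/n_z = 0.10948.
Gradient magnitude |∇z| = √(a² + b²) = √(0.01215 + 0.01199) = 0.15537.
True dip = arctan(0.15537) = 8.8°, dipping toward SW (azimuth ≈ 225°).

8.8°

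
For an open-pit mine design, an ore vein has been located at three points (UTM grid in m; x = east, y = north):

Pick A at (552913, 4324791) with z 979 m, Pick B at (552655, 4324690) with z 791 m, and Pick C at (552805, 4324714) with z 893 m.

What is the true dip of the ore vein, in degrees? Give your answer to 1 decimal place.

Let the plane be z = a·x + b·y + c.
Pick B−Pick A: −258a − 101b = −188;  Pick C−Pick A: −108a − 77b = −86.
Solving gives a = 0.64635, b = 0.21031.
Gradient magnitude |∇z| = √(a² + b²) = √(0.41777 + 0.04423) = 0.67971.
True dip = arctan(0.67971) = 34.2°, dipping toward WSW (azimuth ≈ 252°).

34.2°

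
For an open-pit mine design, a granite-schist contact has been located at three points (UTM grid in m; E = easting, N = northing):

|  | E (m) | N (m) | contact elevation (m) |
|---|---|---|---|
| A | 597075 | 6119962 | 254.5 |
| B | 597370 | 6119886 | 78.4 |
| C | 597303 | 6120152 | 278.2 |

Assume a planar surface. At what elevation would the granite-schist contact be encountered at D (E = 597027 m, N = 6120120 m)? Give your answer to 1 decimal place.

376.7 m

Two edge vectors: A→B = (295, -76, -176.1), A→C = (228, 190, 23.7).
Normal n = (A→B) × (A→C) = (31657.8, -47142.3, 73378).
So ∂z/∂E = −n_x/n_z = −0.431434490 and ∂z/∂N = −n_y/n_z = 0.642458230.
Intercept c from A: 254.5 + 257598.75 − 3931819.95 = −3673966.71.
At (597027, 6120120): z = −257578.0 + 3931921.5 − 3673966.71 = 376.7 m.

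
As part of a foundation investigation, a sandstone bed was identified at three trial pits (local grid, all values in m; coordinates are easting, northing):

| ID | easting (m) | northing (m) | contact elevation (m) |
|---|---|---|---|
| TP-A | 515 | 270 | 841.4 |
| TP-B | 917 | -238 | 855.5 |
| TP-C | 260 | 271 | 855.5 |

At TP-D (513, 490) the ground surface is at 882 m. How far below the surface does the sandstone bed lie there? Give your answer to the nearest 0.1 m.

Two edge vectors: TP-A→TP-B = (402, -508, 14.1), TP-A→TP-C = (-255, 1, 14.1).
Normal n = (TP-A→TP-B) × (TP-A→TP-C) = (-7176.9, -9263.7, -129138).
So ∂z/∂easting = −n_x/n_z = −0.05558 and ∂z/∂northing = −n_y/n_z = −0.07173.
Intercept c from TP-A: 841.4 + 28.62 + 19.37 = 889.39.
At (513, 490): z_contact = −28.51 − 35.15 + 889.39 = 825.73 m.
Depth below ground = 882 − 825.73 = 56.3 m.

56.3 m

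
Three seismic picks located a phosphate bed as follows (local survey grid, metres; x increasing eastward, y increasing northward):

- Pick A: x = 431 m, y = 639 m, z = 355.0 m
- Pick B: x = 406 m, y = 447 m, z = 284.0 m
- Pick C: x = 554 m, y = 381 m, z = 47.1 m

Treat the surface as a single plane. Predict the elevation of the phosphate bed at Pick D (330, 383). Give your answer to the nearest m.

Let the plane be z = a·x + b·y + c.
Pick B−Pick A: −25a − 192b = −71;  Pick C−Pick A: 123a − 258b = −307.9.
Solving gives a = −1.35697, b = 0.54648.
Then c = 355 − a·431 − b·639 = 590.65.
At (330, 383): z = −447.8 + 209.3 + 590.65 = 352.2 m.

352 m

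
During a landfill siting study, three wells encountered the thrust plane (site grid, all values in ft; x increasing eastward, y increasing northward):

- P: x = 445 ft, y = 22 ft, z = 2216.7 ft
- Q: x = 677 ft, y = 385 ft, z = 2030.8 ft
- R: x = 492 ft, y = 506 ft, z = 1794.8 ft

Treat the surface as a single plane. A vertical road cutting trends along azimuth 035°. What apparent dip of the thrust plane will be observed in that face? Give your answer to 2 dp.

Let the plane be z = a·x + b·y + c.
Q−P: 232a + 363b = −185.9;  R−P: 47a + 484b = −421.9.
Solving gives a = 0.66341, b = −0.93612.
Unit vector along 035° is (sin 35°, cos 35°) = (0.5736, 0.8192).
Slope in that direction = a·(0.5736) + b·(0.8192) = −0.38631.
Apparent dip = arctan|0.38631| = 21.12° (true dip is 48.9°, so apparent ≤ true as expected).

21.12°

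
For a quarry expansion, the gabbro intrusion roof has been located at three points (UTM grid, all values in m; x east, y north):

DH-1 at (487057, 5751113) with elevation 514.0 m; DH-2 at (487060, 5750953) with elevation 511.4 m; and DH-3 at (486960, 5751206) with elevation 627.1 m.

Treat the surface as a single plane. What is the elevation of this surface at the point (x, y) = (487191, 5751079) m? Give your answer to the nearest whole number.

357 m

Two edge vectors: DH-1→DH-2 = (3, -160, -2.6), DH-1→DH-3 = (-97, 93, 113.1).
Normal n = (DH-1→DH-2) × (DH-1→DH-3) = (-17854.2, -87.1, -15241).
So ∂z/∂x = −n_x/n_z = −1.17145857 and ∂z/∂y = −n_y/n_z = −0.00571485.
Intercept c from DH-1: 514 + 570567.09 + 32866.74 = 603947.83.
At (487191, 5751079): z = −570724.1 − 32866.5 + 603947.83 = 357.2 m.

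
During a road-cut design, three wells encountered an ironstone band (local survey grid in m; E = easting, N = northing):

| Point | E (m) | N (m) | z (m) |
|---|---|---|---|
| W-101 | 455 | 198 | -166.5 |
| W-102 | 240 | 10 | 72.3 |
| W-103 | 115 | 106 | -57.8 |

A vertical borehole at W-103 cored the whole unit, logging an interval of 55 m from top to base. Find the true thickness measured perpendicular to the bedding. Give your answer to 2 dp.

Let the plane be z = a·E + b·N + c.
W-102−W-101: −215a − 188b = 238.8;  W-103−W-101: −340a − 92b = 108.7.
Solving gives a = 0.03475, b = −1.30996.
|∇z| = √(a²+b²) = 1.31042, so dip δ = arctan(1.31042) = 52.65°.
True thickness = vertical thickness × cos δ = 55 × cos 52.65° = 33.37 m.

33.37 m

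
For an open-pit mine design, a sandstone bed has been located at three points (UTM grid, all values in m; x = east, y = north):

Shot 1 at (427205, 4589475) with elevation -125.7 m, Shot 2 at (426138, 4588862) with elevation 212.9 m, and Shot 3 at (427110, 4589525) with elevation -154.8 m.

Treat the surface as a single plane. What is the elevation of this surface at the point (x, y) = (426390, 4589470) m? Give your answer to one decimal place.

-129.5 m

Let the plane be z = a·x + b·y + c.
Shot 2−Shot 1: −1067a − 613b = 338.6;  Shot 3−Shot 1: −95a + 50b = −29.1.
Solving gives a = 0.008139983, b = −0.566534032.
Then c = -125.7 − a·427205 − b·4589475 = 2596490.64.
At (426390, 4589470): z = 3470.8 − 2600090.9 + 2596490.64 = -129.5 m.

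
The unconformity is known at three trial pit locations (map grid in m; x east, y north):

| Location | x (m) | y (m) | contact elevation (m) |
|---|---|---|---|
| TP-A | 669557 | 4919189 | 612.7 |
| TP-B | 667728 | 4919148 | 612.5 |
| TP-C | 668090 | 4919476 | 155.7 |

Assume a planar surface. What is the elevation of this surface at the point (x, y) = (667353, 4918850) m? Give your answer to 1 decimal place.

Two edge vectors: TP-A→TP-B = (-1829, -41, -0.2), TP-A→TP-C = (-1467, 287, -457).
Normal n = (TP-A→TP-B) × (TP-A→TP-C) = (18794.4, -835559.6, -585070).
So ∂z/∂x = −n_x/n_z = 0.032123336 and ∂z/∂y = −n_y/n_z = −1.428136120.
Intercept c from TP-A: 612.7 − 21508.40 + 7025271.49 = 7004375.79.
At (667353, 4918850): z = 21437.6 − 7024787.4 + 7004375.79 = 1026.0 m.

1026.0 m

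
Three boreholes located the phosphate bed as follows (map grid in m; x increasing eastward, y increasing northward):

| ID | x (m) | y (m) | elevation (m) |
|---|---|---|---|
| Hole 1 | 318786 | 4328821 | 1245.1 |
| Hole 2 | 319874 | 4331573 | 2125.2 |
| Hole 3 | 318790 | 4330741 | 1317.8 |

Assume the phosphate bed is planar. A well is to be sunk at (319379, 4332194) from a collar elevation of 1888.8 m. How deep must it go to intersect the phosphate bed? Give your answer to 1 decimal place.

95.9 m

Two edge vectors: Hole 1→Hole 2 = (1088, 2752, 880.1), Hole 1→Hole 3 = (4, 1920, 72.7).
Normal n = (Hole 1→Hole 2) × (Hole 1→Hole 3) = (-1489721.6, -75577.2, 2077952).
So ∂z/∂x = −n_x/n_z = 0.716918196 and ∂z/∂y = −n_y/n_z = 0.036371004.
Intercept c from Hole 1: 1245.1 − 228543.48 − 157443.56 = −384741.95.
At (319379, 4332194): z_contact = 228968.62 + 157566.24 − 384741.95 = 1792.91 m.
Depth below ground = 1888.8 − 1792.91 = 95.9 m.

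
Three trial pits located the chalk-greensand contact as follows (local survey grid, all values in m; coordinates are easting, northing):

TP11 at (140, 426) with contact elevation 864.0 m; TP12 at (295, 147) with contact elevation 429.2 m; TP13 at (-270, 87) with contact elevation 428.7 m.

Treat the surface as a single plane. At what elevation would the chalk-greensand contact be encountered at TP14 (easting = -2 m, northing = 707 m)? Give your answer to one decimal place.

Let the plane be z = a·easting + b·northing + c.
TP12−TP11: 155a − 279b = −434.8;  TP13−TP11: −410a − 339b = −435.3.
Solving gives a = −0.15544, b = 1.47207.
Then c = 864 − a·140 − b·426 = 258.66.
At (-2, 707): z = 0.3 + 1040.8 + 258.66 = 1299.7 m.

1299.7 m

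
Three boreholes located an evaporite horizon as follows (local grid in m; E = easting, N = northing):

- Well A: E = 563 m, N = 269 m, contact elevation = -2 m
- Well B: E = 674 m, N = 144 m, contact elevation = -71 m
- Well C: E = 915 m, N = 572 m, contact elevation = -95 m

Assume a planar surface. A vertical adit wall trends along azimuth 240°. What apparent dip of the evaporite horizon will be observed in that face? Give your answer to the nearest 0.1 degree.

15.3°

Let the plane be z = a·E + b·N + c.
Well B−Well A: 111a − 125b = −69;  Well C−Well A: 352a + 303b = −93.
Solving gives a = −0.41905, b = 0.17988.
Unit vector along 240° is (sin 240°, cos 240°) = (-0.8660, -0.5000).
Slope in that direction = a·(-0.8660) + b·(-0.5000) = 0.27296.
Apparent dip = arctan|0.27296| = 15.3° (true dip is 24.5°, so apparent ≤ true as expected).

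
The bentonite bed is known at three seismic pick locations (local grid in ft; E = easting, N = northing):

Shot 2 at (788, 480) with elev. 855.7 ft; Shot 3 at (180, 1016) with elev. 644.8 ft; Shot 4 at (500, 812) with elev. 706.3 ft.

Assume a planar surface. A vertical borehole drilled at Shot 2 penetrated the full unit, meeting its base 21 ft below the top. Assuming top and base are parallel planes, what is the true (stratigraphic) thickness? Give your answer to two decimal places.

Two edge vectors: Shot 2→Shot 3 = (-608, 536, -210.9), Shot 2→Shot 4 = (-288, 332, -149.4).
Normal n = (Shot 2→Shot 3) × (Shot 2→Shot 4) = (-10059.6, -30096, -47488).
So ∂z/∂E = −n_x/n_z = −0.21183 and ∂z/∂N = −n_y/n_z = −0.63376.
|∇z| = √(a²+b²) = 0.66823, so dip δ = arctan(0.66823) = 33.75°.
True thickness = vertical thickness × cos δ = 21 × cos 33.75° = 17.46 ft.

17.46 ft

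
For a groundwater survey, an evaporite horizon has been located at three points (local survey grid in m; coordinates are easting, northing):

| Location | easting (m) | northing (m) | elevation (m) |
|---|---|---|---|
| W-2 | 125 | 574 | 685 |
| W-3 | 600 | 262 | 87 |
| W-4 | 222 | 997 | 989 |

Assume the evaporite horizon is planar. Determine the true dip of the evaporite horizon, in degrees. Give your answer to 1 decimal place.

Two edge vectors: W-2→W-3 = (475, -312, -598), W-2→W-4 = (97, 423, 304).
Normal n = (W-2→W-3) × (W-2→W-4) = (158106, -202406, 231189).
So ∂z/∂easting = −n_x/n_z = −0.68388 and ∂z/∂northing = −n_y/n_z = 0.87550.
Gradient magnitude |∇z| = √(a² + b²) = √(0.46769 + 0.76650) = 1.11094.
True dip = arctan(1.11094) = 48.0°, dipping toward SE (azimuth ≈ 142°).

48.0°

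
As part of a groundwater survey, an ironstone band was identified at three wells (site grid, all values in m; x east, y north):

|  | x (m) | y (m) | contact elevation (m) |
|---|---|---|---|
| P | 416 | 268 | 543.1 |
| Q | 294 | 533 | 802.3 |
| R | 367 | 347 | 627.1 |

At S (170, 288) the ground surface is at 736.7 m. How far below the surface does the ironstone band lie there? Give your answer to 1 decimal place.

47.9 m

Two edge vectors: P→Q = (-122, 265, 259.2), P→R = (-49, 79, 84).
Normal n = (P→Q) × (P→R) = (1783.2, -2452.8, 3347).
So ∂z/∂x = −n_x/n_z = −0.53278 and ∂z/∂y = −n_y/n_z = 0.73284.
Intercept c from P: 543.1 + 221.63 − 196.40 = 568.33.
At (170, 288): z_contact = −90.57 + 211.06 + 568.33 = 688.82 m.
Depth below ground = 736.7 − 688.82 = 47.9 m.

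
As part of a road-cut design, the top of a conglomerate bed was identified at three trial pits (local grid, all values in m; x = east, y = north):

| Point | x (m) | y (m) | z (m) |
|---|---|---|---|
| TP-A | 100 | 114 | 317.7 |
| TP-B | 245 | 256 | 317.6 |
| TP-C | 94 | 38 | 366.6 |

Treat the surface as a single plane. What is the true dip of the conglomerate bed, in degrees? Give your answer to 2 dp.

Two edge vectors: TP-A→TP-B = (145, 142, -0.1), TP-A→TP-C = (-6, -76, 48.9).
Normal n = (TP-A→TP-B) × (TP-A→TP-C) = (6936.2, -7089.9, -10168).
So ∂z/∂x = −n_x/n_z = 0.68216 and ∂z/∂y = −n_y/n_z = −0.69728.
Gradient magnitude |∇z| = √(a² + b²) = √(0.46534 + 0.48619) = 0.97547.
True dip = arctan(0.97547) = 44.29°, dipping toward NW (azimuth ≈ 316°).

44.29°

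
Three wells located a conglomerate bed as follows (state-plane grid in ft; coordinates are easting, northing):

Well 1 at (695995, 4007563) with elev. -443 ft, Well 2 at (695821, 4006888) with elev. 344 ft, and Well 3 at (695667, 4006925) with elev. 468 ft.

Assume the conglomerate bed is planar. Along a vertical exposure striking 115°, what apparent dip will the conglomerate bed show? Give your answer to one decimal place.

28.6°

Let the plane be z = a·easting + b·northing + c.
Well 2−Well 1: −174a − 675b = 787;  Well 3−Well 1: −328a − 638b = 911.
Solving gives a = −1.02202, b = −0.90247.
Unit vector along 115° is (sin 115°, cos 115°) = (0.9063, -0.4226).
Slope in that direction = a·(0.9063) + b·(-0.4226) = −0.54487.
Apparent dip = arctan|0.54487| = 28.6° (true dip is 53.7°, so apparent ≤ true as expected).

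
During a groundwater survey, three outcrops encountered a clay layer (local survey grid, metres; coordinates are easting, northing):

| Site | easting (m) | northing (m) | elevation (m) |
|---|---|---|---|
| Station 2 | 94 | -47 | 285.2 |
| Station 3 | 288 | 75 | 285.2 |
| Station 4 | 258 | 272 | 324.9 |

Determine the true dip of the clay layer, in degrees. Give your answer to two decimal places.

12.26°

Two edge vectors: Station 2→Station 3 = (194, 122, 0), Station 2→Station 4 = (164, 319, 39.7).
Normal n = (Station 2→Station 3) × (Station 2→Station 4) = (4843.4, -7701.8, 41878).
So ∂z/∂easting = −n_x/n_z = −0.11565 and ∂z/∂northing = −n_y/n_z = 0.18391.
Gradient magnitude |∇z| = √(a² + b²) = √(0.01338 + 0.03382) = 0.21725.
True dip = arctan(0.21725) = 12.26°, dipping toward SSE (azimuth ≈ 148°).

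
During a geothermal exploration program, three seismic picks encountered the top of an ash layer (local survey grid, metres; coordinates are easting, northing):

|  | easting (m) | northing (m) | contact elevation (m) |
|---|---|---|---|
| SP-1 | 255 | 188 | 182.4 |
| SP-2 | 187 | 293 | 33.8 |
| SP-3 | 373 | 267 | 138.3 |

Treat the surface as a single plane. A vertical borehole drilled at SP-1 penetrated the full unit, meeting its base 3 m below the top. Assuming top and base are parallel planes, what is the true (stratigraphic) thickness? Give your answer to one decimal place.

1.9 m

Let the plane be z = a·easting + b·northing + c.
SP-2−SP-1: −68a + 105b = −148.6;  SP-3−SP-1: 118a + 79b = −44.1.
Solving gives a = 0.40023, b = −1.15604.
|∇z| = √(a²+b²) = 1.22336, so dip δ = arctan(1.22336) = 50.74°.
True thickness = vertical thickness × cos δ = 3 × cos 50.74° = 1.9 m.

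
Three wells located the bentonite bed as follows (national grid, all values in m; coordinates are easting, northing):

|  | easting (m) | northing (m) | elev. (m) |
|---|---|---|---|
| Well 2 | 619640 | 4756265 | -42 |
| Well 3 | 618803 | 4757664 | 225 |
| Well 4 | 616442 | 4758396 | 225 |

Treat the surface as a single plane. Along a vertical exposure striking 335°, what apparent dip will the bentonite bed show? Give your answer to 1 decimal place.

Let the plane be z = a·easting + b·northing + c.
Well 3−Well 2: −837a + 1399b = 267;  Well 4−Well 2: −3198a + 2131b = 267.
Solving gives a = 0.07265, b = 0.23431.
Unit vector along 335° is (sin 335°, cos 335°) = (-0.4226, 0.9063).
Slope in that direction = a·(-0.4226) + b·(0.9063) = 0.18166.
Apparent dip = arctan|0.18166| = 10.3° (true dip is 13.8°, so apparent ≤ true as expected).

10.3°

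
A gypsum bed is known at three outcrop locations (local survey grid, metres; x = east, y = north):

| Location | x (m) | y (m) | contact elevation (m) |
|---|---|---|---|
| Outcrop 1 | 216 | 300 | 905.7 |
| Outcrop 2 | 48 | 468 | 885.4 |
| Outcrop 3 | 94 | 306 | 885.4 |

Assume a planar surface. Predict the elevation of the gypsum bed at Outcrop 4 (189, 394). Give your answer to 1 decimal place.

Two edge vectors: Outcrop 1→Outcrop 2 = (-168, 168, -20.3), Outcrop 1→Outcrop 3 = (-122, 6, -20.3).
Normal n = (Outcrop 1→Outcrop 2) × (Outcrop 1→Outcrop 3) = (-3288.6, -933.8, 19488).
So ∂z/∂x = −n_x/n_z = 0.16875 and ∂z/∂y = −n_y/n_z = 0.04792.
Intercept c from Outcrop 1: 905.7 − 36.45 − 14.38 = 854.87.
At (189, 394): z = 31.9 + 18.9 + 854.87 = 905.6 m.

905.6 m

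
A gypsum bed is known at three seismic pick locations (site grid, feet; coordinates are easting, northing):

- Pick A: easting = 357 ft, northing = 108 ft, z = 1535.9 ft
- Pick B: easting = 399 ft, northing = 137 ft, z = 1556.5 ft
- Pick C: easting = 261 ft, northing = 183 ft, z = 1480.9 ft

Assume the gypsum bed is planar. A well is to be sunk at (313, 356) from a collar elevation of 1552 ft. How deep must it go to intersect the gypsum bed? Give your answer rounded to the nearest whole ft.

53 ft

Two edge vectors: Pick A→Pick B = (42, 29, 20.6), Pick A→Pick C = (-96, 75, -55).
Normal n = (Pick A→Pick B) × (Pick A→Pick C) = (-3140, 332.4, 5934).
So ∂z/∂easting = −n_x/n_z = 0.52915 and ∂z/∂northing = −n_y/n_z = −0.05602.
Intercept c from Pick A: 1535.9 − 188.91 + 6.05 = 1353.04.
At (313, 356): z_contact = 165.6 − 19.9 + 1353.04 = 1498.7 ft.
Depth below ground = 1552 − 1498.7 = 53 ft.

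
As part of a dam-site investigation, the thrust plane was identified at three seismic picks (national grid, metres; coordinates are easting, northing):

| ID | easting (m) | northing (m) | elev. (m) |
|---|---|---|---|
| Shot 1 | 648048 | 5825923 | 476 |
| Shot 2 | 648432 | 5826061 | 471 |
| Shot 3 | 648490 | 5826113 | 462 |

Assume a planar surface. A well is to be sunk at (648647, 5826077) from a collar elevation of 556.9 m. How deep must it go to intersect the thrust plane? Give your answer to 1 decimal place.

72.5 m

Let the plane be z = a·easting + b·northing + c.
Shot 2−Shot 1: 384a + 138b = −5;  Shot 3−Shot 1: 442a + 190b = −14.
Solving gives a = 0.082079572, b = −0.264627215.
Then c = 476 − a·648048 − b·5825923 = 1488982.28.
At (648647, 5826077): z_contact = 53240.67 − 1541738.53 + 1488982.28 = 484.41 m.
Depth below ground = 556.9 − 484.41 = 72.5 m.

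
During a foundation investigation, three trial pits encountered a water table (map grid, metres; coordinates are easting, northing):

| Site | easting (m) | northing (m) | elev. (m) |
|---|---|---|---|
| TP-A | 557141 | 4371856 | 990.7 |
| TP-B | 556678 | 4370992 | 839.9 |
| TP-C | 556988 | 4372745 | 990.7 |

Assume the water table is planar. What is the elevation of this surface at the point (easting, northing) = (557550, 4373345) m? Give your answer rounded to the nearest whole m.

Let the plane be z = a·easting + b·northing + c.
TP-B−TP-A: −463a − 864b = −150.8;  TP-C−TP-A: −153a + 889b = 0.
Solving gives a = 0.24652712, b = 0.04242818.
Then c = 990.7 − a·557141 − b·4371856 = −321849.54.
At (557550, 4373345): z = 137451.2 + 185553.1 − 321849.54 = 1154.7 m.

1155 m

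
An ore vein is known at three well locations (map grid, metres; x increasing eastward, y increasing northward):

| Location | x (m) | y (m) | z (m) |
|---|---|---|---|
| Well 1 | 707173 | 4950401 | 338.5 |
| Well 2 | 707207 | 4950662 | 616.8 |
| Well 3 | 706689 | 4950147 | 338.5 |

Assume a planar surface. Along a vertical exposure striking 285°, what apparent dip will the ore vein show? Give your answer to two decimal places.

41.23°

Two edge vectors: Well 1→Well 2 = (34, 261, 278.3), Well 1→Well 3 = (-484, -254, 0).
Normal n = (Well 1→Well 2) × (Well 1→Well 3) = (70688.2, -134697.2, 117688).
So ∂z/∂x = −n_x/n_z = −0.60064 and ∂z/∂y = −n_y/n_z = 1.14453.
Unit vector along 285° is (sin 285°, cos 285°) = (-0.9659, 0.2588).
Slope in that direction = a·(-0.9659) + b·(0.2588) = 0.87640.
Apparent dip = arctan|0.87640| = 41.23° (true dip is 52.3°, so apparent ≤ true as expected).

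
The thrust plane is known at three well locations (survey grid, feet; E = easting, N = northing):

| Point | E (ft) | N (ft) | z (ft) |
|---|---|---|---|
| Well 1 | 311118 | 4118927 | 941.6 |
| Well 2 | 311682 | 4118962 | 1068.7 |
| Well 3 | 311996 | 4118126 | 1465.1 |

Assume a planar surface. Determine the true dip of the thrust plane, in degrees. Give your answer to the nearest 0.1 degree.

24.5°

Let the plane be z = a·E + b·N + c.
Well 2−Well 1: 564a + 35b = 127.1;  Well 3−Well 1: 878a − 801b = 523.5.
Solving gives a = 0.24898, b = −0.38065.
Gradient magnitude |∇z| = √(a² + b²) = √(0.06199 + 0.14489) = 0.45484.
True dip = arctan(0.45484) = 24.5°, dipping toward NNW (azimuth ≈ 327°).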